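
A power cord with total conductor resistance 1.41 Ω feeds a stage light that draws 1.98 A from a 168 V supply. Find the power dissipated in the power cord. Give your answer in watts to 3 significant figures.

5.53 W

Line loss is just I²R for the cable — we know both I and R_line directly.
The power cord carries the full 1.98 A.
P_line = I² R_line = (1.980)² × 1.41 = 5.528 W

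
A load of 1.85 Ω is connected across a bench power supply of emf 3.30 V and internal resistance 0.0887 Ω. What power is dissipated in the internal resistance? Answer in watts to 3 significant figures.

Internal loss is I²r, with I set by the total series resistance r+R.
I = ε / (r + R) = 3.30 / (0.0887 + 1.85) = 1.702 A
P_int = I² r = (1.702)² × 0.0887 = 0.2570 W

0.257 W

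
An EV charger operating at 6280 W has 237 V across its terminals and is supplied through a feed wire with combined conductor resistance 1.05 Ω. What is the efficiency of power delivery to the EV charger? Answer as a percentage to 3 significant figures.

89.5 %

I = P / V = 6280 / 237 = 26.50 A through the feed wire.
P_line = I² R_line = (26.50)² × 1.05 = 737.2 W
P_source = P_load + P_line = 6280 + 737.2 = 7017 W
η = P_load / P_source = 6280 / 7017 = 0.8949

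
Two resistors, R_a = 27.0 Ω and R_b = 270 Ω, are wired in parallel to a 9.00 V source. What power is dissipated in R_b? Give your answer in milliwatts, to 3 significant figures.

Each parallel branch sees the full supply voltage, so P = V²/R applies directly to the target branch.
P_R_b = V² / R_b = (9.00)² / 270 Ω = 0.3000 W

300 mW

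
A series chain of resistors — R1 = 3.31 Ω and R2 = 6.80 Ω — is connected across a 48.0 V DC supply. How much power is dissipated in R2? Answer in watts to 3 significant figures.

The current is common to all series resistors; compute it, then apply P = I²R for the target.
R_total = 3.31 + 6.80 = 10.11 Ω
I = V / R_total = 48.0 / 10.11 = 4.748 A
P_R2 = I² × R2 = (4.748)² × 6.80 = 153.3 W

153 W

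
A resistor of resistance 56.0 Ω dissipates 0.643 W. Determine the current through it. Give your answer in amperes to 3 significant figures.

Inverting the appropriate power form: I = √(P / R).
I = √(0.643 / 56.0) = 0.1072 A

0.107 A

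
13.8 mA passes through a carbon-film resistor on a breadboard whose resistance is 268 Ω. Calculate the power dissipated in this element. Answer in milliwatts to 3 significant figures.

Knowing I and R, the power is just I²R — no need to find V first.
P = (0.01380 A)² × 268 Ω = 0.05104 W

51.0 mW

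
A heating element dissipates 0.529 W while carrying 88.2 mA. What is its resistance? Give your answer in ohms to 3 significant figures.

68.0 Ω

The two known quantities fix the third via R = P / I².
R = 0.529 / (0.08820)² = 68.00 Ω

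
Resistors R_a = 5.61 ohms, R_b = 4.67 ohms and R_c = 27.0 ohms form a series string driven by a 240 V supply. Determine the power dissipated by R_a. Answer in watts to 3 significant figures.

Every series element carries the same I. Get I from the total resistance, then P = I² × R_a.
R_total = 5.61 + 4.67 + 27.0 = 37.28 Ω
I = V / R_total = 240 / 37.28 = 6.438 A
P_R_a = I² × R_a = (6.438)² × 5.61 = 232.5 W

233 W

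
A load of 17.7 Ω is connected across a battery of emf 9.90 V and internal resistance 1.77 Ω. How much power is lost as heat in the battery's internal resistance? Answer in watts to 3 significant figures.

Internal loss is I²r, with I set by the total series resistance r+R.
I = ε / (r + R) = 9.90 / (1.77 + 17.7) = 0.5085 A
P_int = I² r = (0.5085)² × 1.77 = 0.4576 W

0.458 W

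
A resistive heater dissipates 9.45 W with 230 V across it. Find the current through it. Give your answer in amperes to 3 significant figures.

0.0411 A

The two known quantities fix the third via I = P / V.
I = 9.45 / 230 = 0.04109 A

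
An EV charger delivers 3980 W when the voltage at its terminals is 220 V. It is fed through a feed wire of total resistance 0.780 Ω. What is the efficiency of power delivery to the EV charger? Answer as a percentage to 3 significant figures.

94.0 %

I = P / V = 3980 / 220 = 18.09 A through the feed wire.
P_line = I² R_line = (18.09)² × 0.780 = 255.3 W
P_source = P_load + P_line = 3980 + 255.3 = 4235 W
η = P_load / P_source = 3980 / 4235 = 0.9397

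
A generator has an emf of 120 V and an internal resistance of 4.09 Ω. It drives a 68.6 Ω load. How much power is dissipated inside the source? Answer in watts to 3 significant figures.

The internal resistance carries the same current as the load; P_int = I²r.
I = ε / (r + R) = 120 / (4.09 + 68.6) = 1.651 A
P_int = I² r = (1.651)² × 4.09 = 11.15 W

11.1 W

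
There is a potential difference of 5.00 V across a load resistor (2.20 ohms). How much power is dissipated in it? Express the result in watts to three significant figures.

With V across and R both known, P = V²/R gives the dissipation directly.
P = (5.00 V)² / 2.20 Ω = 11.36 W

11.4 W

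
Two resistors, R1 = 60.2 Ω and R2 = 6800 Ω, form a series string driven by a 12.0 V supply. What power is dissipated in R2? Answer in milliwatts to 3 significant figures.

Every series element carries the same I. Get I from the total resistance, then P = I² × R2.
R_total = 60.2 + 6800 = 6860 Ω
I = V / R_total = 12.0 / 6860 = 0.001749 A
P_R2 = I² × R2 = (0.001749)² × 6800 = 0.02081 W

20.8 mW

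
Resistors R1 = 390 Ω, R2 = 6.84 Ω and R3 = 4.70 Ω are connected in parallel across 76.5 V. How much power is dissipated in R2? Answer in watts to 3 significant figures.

856 W

Every branch has 76.5 V across it, so for R2 the power is simply V²/R.
P_R2 = V² / R2 = (76.5)² / 6.84 Ω = 855.6 W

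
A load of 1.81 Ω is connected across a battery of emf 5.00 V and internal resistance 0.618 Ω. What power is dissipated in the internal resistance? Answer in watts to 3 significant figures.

2.62 W

The internal resistance carries the same current as the load; P_int = I²r.
I = ε / (r + R) = 5.00 / (0.618 + 1.81) = 2.059 A
P_int = I² r = (2.059)² × 0.618 = 2.621 W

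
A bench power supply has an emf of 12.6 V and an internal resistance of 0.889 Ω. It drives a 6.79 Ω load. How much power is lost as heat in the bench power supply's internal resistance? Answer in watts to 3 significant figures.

2.39 W

Internal loss is I²r, with I set by the total series resistance r+R.
I = ε / (r + R) = 12.6 / (0.889 + 6.79) = 1.641 A
P_int = I² r = (1.641)² × 0.889 = 2.394 W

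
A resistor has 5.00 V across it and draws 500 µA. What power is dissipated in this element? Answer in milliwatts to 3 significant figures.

2.50 mW

Since both terminal voltage and current are stated, P = V I gives the power in one step.
P = 5.00 V × 0.0005000 A = 0.002500 W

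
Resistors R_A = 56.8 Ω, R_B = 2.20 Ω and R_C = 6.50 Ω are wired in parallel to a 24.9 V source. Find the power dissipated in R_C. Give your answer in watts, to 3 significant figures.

Each parallel branch sees the full supply voltage, so P = V²/R applies directly to the target branch.
P_R_C = V² / R_C = (24.9)² / 6.50 Ω = 95.39 W

95.4 W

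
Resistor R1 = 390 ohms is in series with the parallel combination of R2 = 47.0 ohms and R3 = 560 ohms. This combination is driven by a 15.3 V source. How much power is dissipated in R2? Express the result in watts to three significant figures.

0.0499 W

First combine the parallel branches into one equivalent R_p, then R1 + R_p is a series pair.
R_p = (47.0×560)/(47.0+560) = 43.36 Ω
R_total = 390 + 43.36 = 433.4 Ω
I = V / R_total = 15.3 / 433.4 = 0.03531 A
Voltage across the parallel pair: V_p = I × R_p = 0.03531 × 43.36 = 1.531 V
With V_p across R2, its power is V_p²/R2.
P_R2 = (1.531)² / 47.0 = 0.04986 W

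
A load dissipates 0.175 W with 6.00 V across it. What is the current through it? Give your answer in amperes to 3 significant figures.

0.0292 A

Inverting the appropriate power form: I = P / V.
I = 0.175 / 6.00 = 0.02917 A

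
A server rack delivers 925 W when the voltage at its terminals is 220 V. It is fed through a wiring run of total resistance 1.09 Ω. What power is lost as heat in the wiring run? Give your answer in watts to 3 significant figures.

19.3 W

The wiring run and load are in series, so the same current flows in both; the loss is I²R_line.
I = P / V = 925 / 220 = 4.205 A through the wiring run.
P_line = I² R_line = (4.205)² × 1.09 = 19.27 W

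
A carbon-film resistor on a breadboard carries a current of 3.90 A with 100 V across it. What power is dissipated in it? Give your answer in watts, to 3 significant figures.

Both the voltage across and the current through the element are known, so P = V I applies directly.
P = 100 V × 3.900 A = 390.0 W

390 W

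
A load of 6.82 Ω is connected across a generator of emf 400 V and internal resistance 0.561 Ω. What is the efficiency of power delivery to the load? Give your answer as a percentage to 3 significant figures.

η = P_load/(P_load+P_int) = I²R/(I²R+I²r) = R/(R+r) — the I² cancels for series elements.
η = R / (R + r) = 6.82 / (6.82 + 0.561) = 0.9240

92.4 %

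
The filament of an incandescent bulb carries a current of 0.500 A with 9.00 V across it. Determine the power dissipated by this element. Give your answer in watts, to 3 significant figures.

4.50 W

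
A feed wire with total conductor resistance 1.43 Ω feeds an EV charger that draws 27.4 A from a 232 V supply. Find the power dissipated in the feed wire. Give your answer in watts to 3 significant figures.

The feed wire and load are in series, so the same current flows in both; the loss is I²R_line.
The feed wire carries the full 27.4 A.
P_line = I² R_line = (27.40)² × 1.43 = 1074 W

1070 W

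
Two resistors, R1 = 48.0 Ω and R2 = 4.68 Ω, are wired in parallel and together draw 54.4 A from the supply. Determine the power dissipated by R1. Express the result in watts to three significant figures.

The branches share the same voltage, but only the total current is given — find V from the equivalent resistance first.
1/R_eq = 1/48.0 + 1/4.68 ⇒ R_eq = 4.264 Ω
V = I_total × R_eq = 54.40 × 4.264 = 232.0 V
P_R1 = V² / R1 = (232.0)² / 48.0 = 1121 W

1120 W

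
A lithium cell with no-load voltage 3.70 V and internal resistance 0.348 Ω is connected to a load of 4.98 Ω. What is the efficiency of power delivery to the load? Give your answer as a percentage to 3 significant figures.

93.5 %

The source delivers εI, of which I²R reaches the load and I²r is lost; since I is common, η = R/(R+r).
η = R / (R + r) = 4.98 / (4.98 + 0.348) = 0.9347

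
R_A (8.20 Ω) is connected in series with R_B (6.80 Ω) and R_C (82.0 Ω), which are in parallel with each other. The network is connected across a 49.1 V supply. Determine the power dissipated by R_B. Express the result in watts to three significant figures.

66.7 W

Replace R_B and R_C with their parallel equivalent so the circuit becomes R_A in series with R_p.
R_p = (6.80×82.0)/(6.80+82.0) = 6.279 Ω
R_total = 8.20 + 6.279 = 14.48 Ω
I = V / R_total = 49.1 / 14.48 = 3.391 A
Voltage across the parallel pair: V_p = I × R_p = 3.391 × 6.279 = 21.29 V
With V_p across R_B, its power is V_p²/R_B.
P_R_B = (21.29)² / 6.80 = 66.68 W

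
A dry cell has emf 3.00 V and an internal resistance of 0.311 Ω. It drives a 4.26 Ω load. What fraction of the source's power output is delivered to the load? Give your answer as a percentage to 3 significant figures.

Efficiency is P_load / P_total. With a series r and R sharing the same I, P = I²R for each, so η = R/(R+r).
η = R / (R + r) = 4.26 / (4.26 + 0.311) = 0.9320

93.2 %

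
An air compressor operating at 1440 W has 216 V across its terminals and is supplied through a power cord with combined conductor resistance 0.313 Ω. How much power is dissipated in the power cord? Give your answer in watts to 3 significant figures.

Line loss is just I²R for the cable — we know both I and R_line directly.
I = P / V = 1440 / 216 = 6.667 A through the power cord.
P_line = I² R_line = (6.667)² × 0.313 = 13.91 W

13.9 W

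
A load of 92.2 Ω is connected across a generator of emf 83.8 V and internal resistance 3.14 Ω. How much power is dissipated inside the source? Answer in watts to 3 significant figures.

Internal loss is I²r, with I set by the total series resistance r+R.
I = ε / (r + R) = 83.8 / (3.14 + 92.2) = 0.8790 A
P_int = I² r = (0.8790)² × 3.14 = 2.426 W

2.43 W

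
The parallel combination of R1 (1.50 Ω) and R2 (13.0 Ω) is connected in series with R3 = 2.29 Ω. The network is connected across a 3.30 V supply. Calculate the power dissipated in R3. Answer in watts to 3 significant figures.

Reduce the parallel combination to a single R_p; the circuit then becomes R_p in series with the remaining resistor.
R_p = (1.50×13.0)/(1.50+13.0) = 1.345 Ω
R_total = R_p + 2.29 = 1.345 + 2.29 = 3.635 Ω
I = V / R_total = 3.30 / 3.635 = 0.9079 A
R3 is the series element, so its power is I²R.
P_R3 = (0.9079)² × 2.29 = 1.888 W

1.89 W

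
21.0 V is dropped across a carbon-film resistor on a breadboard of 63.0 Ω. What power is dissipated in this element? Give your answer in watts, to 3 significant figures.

7.00 W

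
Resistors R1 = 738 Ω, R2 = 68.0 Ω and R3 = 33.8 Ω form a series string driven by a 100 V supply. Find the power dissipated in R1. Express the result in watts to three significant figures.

Every series element carries the same I. Get I from the total resistance, then P = I² × R1.
R_total = 738 + 68.0 + 33.8 = 839.8 Ω
I = V / R_total = 100 / 839.8 = 0.1191 A
P_R1 = I² × R1 = (0.1191)² × 738 = 10.46 W

10.5 W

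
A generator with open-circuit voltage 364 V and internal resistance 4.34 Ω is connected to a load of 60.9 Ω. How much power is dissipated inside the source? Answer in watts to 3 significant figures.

135 W

Internal loss is I²r, with I set by the total series resistance r+R.
I = ε / (r + R) = 364 / (4.34 + 60.9) = 5.579 A
P_int = I² r = (5.579)² × 4.34 = 135.1 W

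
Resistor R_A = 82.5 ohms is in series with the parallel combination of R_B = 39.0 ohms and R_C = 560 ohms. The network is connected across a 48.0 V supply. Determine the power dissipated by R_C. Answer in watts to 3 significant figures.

First combine the parallel branches into one equivalent R_p, then R_A + R_p is a series pair.
R_p = (39.0×560)/(39.0+560) = 36.46 Ω
R_total = 82.5 + 36.46 = 119.0 Ω
I = V / R_total = 48.0 / 119.0 = 0.4035 A
Voltage across the parallel pair: V_p = I × R_p = 0.4035 × 36.46 = 14.71 V
R_C is across V_p, so use P = V²/R for that branch.
P_R_C = (14.71)² / 560 = 0.3865 W

0.386 W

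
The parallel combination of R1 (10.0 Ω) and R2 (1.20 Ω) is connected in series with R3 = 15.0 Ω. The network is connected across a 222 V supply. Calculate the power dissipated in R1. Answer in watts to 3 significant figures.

21.9 W

Collapse the R1‖R2 pair into one equivalent R_p; then R_p and R3 form a series string.
R_p = (10.0×1.20)/(10.0+1.20) = 1.071 Ω
R_total = R_p + 15.0 = 1.071 + 15.0 = 16.07 Ω
I = V / R_total = 222 / 16.07 = 13.81 A
Voltage across the parallel pair: V_p = I × R_p = 13.81 × 1.071 = 14.80 V
R1 has V_p across it, so P = V_p²/R1.
P_R1 = (14.80)² / 10.0 = 21.90 W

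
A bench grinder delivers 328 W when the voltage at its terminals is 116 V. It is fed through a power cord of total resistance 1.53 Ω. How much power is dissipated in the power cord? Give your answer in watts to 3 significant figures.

Only the current and the line resistance are needed for the I²R loss.
I = P / V = 328 / 116 = 2.828 A through the power cord.
P_line = I² R_line = (2.828)² × 1.53 = 12.23 W

12.2 W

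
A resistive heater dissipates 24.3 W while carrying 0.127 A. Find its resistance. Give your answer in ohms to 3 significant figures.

Inverting the appropriate power form: R = P / I².
R = 24.3 / (0.1270)² = 1507 Ω

1510 Ω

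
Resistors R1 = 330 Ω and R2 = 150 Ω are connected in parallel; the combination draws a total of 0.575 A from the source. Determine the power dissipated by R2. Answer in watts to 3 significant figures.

Parallel branches share V, not I — compute V via R_eq, then use V²/R for the target branch.
1/R_eq = 1/330 + 1/150 ⇒ R_eq = 103.1 Ω
V = I_total × R_eq = 0.5750 × 103.1 = 59.30 V
P_R2 = V² / R2 = (59.30)² / 150 = 23.44 W

23.4 W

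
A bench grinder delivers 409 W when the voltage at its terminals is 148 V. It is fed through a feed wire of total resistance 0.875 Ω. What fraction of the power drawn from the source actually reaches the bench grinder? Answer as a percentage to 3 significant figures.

98.4 %

I = P / V = 409 / 148 = 2.764 A through the feed wire.
P_line = I² R_line = (2.764)² × 0.875 = 6.682 W
P_source = P_load + P_line = 409.0 + 6.682 = 415.7 W
η = P_load / P_source = 409.0 / 415.7 = 0.9839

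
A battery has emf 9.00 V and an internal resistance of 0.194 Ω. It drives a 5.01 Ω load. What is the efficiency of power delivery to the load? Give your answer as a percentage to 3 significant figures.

Efficiency is P_load / P_total. With a series r and R sharing the same I, P = I²R for each, so η = R/(R+r).
η = R / (R + r) = 5.01 / (5.01 + 0.194) = 0.9627

96.3 %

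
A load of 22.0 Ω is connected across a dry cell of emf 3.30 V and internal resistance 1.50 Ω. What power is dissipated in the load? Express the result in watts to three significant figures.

0.434 W

Load and internal resistance form a series loop — compute the loop current, then the load power via I²R.
I = ε / (r + R) = 3.30 / (1.50 + 22.0) = 0.1404 A
P_load = I² R = (0.1404)² × 22.0 = 0.4338 W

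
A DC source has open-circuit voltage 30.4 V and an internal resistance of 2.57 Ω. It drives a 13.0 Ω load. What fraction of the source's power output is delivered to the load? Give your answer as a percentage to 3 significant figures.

η = P_load/(P_load+P_int) = I²R/(I²R+I²r) = R/(R+r) — the I² cancels for series elements.
η = R / (R + r) = 13.0 / (13.0 + 2.57) = 0.8349

83.5 %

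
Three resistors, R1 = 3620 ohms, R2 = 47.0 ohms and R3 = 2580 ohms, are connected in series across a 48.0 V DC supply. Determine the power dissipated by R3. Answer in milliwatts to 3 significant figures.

152 mW

The current is common to all series resistors; compute it, then apply P = I²R for the target.
R_total = 3620 + 47.0 + 2580 = 6247 Ω
I = V / R_total = 48.0 / 6247 = 0.007684 A
P_R3 = I² × R3 = (0.007684)² × 2580 = 0.1523 W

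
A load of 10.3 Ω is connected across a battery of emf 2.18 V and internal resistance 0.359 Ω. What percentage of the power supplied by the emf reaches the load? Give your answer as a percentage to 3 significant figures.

96.6 %

The source delivers εI, of which I²R reaches the load and I²r is lost; since I is common, η = R/(R+r).
η = R / (R + r) = 10.3 / (10.3 + 0.359) = 0.9663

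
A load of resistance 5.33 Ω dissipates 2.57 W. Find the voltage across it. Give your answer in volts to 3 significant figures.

3.70 V

Inverting the appropriate power form: V = √(P R).
V = √(2.57 × 5.33) = 3.701 V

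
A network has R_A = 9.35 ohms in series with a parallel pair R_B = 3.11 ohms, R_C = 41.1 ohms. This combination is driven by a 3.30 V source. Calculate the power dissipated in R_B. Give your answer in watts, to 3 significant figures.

0.195 W

Reduce the parallel pair to R_p first; the network is then a simple series string.
R_p = (3.11×41.1)/(3.11+41.1) = 2.891 Ω
R_total = 9.35 + 2.891 = 12.24 Ω
I = V / R_total = 3.30 / 12.24 = 0.2696 A
Voltage across the parallel pair: V_p = I × R_p = 0.2696 × 2.891 = 0.7794 V
R_B sees V_p directly, so P = V_p² / R_B.
P_R_B = (0.7794)² / 3.11 = 0.1953 W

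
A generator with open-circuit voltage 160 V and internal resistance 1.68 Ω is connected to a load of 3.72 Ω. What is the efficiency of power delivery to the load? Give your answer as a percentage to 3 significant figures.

68.9 %

η = P_load/(P_load+P_int) = I²R/(I²R+I²r) = R/(R+r) — the I² cancels for series elements.
η = R / (R + r) = 3.72 / (3.72 + 1.68) = 0.6889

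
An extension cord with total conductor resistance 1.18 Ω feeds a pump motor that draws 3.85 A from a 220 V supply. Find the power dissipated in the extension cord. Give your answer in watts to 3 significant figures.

Only the current and the line resistance are needed for the I²R loss.
The extension cord carries the full 3.85 A.
P_line = I² R_line = (3.850)² × 1.18 = 17.49 W

17.5 W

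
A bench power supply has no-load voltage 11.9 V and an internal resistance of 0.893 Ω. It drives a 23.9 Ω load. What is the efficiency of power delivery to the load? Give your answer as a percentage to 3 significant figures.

η = P_load/(P_load+P_int) = I²R/(I²R+I²r) = R/(R+r) — the I² cancels for series elements.
η = R / (R + r) = 23.9 / (23.9 + 0.893) = 0.9640

96.4 %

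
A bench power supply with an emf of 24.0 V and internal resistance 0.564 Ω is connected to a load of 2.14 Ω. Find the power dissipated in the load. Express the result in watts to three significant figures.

The internal resistance and the load are in series, so the same I flows through both; get I from ε/(r+R), then I²R for the load.
I = ε / (r + R) = 24.0 / (0.564 + 2.14) = 8.876 A
P_load = I² R = (8.876)² × 2.14 = 168.6 W

169 W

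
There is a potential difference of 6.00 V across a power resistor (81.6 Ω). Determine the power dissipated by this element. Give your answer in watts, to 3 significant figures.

We know the drop across the element and its resistance — P = V²/R, one step.
P = (6.00 V)² / 81.6 Ω = 0.4412 W

0.441 W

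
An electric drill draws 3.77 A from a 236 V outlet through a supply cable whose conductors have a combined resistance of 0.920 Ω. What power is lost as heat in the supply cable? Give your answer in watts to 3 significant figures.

The supply cable and load are in series, so the same current flows in both; the loss is I²R_line.
The supply cable carries the full 3.77 A.
P_line = I² R_line = (3.770)² × 0.920 = 13.08 W

13.1 W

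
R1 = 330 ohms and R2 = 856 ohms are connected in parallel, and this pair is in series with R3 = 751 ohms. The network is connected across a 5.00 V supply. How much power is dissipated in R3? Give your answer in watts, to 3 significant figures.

0.0192 W

First find R_p for the parallel pair, then treat R_p + R3 as a series loop.
R_p = (330×856)/(330+856) = 238.2 Ω
R_total = R_p + 751 = 238.2 + 751 = 989.2 Ω
I = V / R_total = 5.00 / 989.2 = 0.005055 A
All the supply current flows through R3; use P = I²R3.
P_R3 = (0.005055)² × 751 = 0.01919 W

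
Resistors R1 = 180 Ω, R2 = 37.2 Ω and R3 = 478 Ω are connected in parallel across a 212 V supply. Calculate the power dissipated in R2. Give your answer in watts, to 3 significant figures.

1210 W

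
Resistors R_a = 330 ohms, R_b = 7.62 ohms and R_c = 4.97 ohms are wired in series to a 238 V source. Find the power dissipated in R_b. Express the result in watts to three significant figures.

In a series string the same current flows through every resistor — find that current, then P = I²R for the one we want.
R_total = 330 + 7.62 + 4.97 = 342.6 Ω
I = V / R_total = 238 / 342.6 = 0.6947 A
P_R_b = I² × R_b = (0.6947)² × 7.62 = 3.678 W

3.68 W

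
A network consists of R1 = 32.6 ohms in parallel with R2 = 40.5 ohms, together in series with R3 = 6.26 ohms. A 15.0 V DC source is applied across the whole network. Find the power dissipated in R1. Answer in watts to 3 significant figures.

3.81 W

Reduce the parallel combination to a single R_p; the circuit then becomes R_p in series with the remaining resistor.
R_p = (32.6×40.5)/(32.6+40.5) = 18.06 Ω
R_total = R_p + 6.26 = 18.06 + 6.26 = 24.32 Ω
I = V / R_total = 15.0 / 24.32 = 0.6167 A
Voltage across the parallel pair: V_p = I × R_p = 0.6167 × 18.06 = 11.14 V
R1 has V_p across it, so P = V_p²/R1.
P_R1 = (11.14)² / 32.6 = 3.806 W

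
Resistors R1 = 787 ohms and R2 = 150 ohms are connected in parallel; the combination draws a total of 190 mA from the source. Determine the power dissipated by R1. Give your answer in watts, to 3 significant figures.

Only the total current is stated, so first find the parallel equivalent to get the voltage across the combination.
1/R_eq = 1/787 + 1/150 ⇒ R_eq = 126.0 Ω
V = I_total × R_eq = 0.1900 × 126.0 = 23.94 V
P_R1 = V² / R1 = (23.94)² / 787 = 0.7281 W

0.728 W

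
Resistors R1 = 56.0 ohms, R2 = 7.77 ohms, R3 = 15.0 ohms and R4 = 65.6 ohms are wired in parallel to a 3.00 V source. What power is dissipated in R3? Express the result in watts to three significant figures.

Parallel branches share the same voltage; P = V²/R gives the branch power in one step.
P_R3 = V² / R3 = (3.00)² / 15.0 Ω = 0.6000 W

0.600 W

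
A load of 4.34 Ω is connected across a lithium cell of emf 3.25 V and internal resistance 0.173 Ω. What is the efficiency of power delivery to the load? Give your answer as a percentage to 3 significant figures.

96.2 %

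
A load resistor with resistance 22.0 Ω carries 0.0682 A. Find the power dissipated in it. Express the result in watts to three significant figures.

0.102 W

The current through and the resistance of the element are both given; use P = I²R.
P = (0.06820 A)² × 22.0 Ω = 0.1023 W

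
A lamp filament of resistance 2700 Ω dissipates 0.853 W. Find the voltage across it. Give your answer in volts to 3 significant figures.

48.0 V

From P = V I = I²R = V²/R, with the two given quantities we get V = √(P R).
V = √(0.853 × 2700) = 47.99 V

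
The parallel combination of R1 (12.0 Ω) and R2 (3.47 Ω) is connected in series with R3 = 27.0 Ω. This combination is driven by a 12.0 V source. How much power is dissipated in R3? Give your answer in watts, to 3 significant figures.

Combine R1 and R2 into their parallel equivalent first, reducing the network to two series resistors.
R_p = (12.0×3.47)/(12.0+3.47) = 2.692 Ω
R_total = R_p + 27.0 = 2.692 + 27.0 = 29.69 Ω
I = V / R_total = 12.0 / 29.69 = 0.4042 A
R3 is the series element, so its power is I²R.
P_R3 = (0.4042)² × 27.0 = 4.410 W

4.41 W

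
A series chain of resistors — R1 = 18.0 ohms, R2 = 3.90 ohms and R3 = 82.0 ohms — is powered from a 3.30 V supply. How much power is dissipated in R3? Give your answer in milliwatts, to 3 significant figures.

82.7 mW

In a series string the same current flows through every resistor — find that current, then P = I²R for the one we want.
R_total = 18.0 + 3.90 + 82.0 = 103.9 Ω
I = V / R_total = 3.30 / 103.9 = 0.03176 A
P_R3 = I² × R3 = (0.03176)² × 82.0 = 0.08272 W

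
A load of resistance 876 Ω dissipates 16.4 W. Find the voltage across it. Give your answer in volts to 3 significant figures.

From P = V I = I²R = V²/R, with the two given quantities we get V = √(P R).
V = √(16.4 × 876) = 119.9 V

120 V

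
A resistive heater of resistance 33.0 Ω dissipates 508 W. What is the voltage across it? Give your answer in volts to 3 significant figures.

129 V

Inverting the appropriate power form: V = √(P R).
V = √(508 × 33.0) = 129.5 V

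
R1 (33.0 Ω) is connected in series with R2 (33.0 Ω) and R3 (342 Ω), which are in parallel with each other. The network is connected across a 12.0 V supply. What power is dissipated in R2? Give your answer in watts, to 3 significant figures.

0.993 W

Reduce the parallel pair to R_p first; the network is then a simple series string.
R_p = (33.0×342)/(33.0+342) = 30.10 Ω
R_total = 33.0 + 30.10 = 63.10 Ω
I = V / R_total = 12.0 / 63.10 = 0.1902 A
Voltage across the parallel pair: V_p = I × R_p = 0.1902 × 30.10 = 5.724 V
R2 is across V_p, so use P = V²/R for that branch.
P_R2 = (5.724)² / 33.0 = 0.9928 W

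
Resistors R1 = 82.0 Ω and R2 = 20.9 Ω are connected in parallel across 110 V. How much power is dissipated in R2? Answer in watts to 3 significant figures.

579 W

Parallel branches share the same voltage; P = V²/R gives the branch power in one step.
P_R2 = V² / R2 = (110)² / 20.9 Ω = 578.9 W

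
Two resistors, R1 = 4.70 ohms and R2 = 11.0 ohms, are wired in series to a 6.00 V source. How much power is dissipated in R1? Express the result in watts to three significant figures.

0.686 W

Every series element carries the same I. Get I from the total resistance, then P = I² × R1.
R_total = 4.70 + 11.0 = 15.70 Ω
I = V / R_total = 6.00 / 15.70 = 0.3822 A
P_R1 = I² × R1 = (0.3822)² × 4.70 = 0.6864 W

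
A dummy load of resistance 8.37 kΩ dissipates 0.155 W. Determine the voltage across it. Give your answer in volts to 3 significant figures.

36.0 V

Inverting the appropriate power form: V = √(P R).
V = √(0.155 × 8370) = 36.02 V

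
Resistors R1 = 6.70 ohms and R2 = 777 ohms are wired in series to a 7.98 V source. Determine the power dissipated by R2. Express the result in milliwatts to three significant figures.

80.6 mW

Since the resistors are in series they all carry the loop current I = V/R_total; the power in any one is I²R.
R_total = 6.70 + 777 = 783.7 Ω
I = V / R_total = 7.98 / 783.7 = 0.01018 A
P_R2 = I² × R2 = (0.01018)² × 777 = 0.08056 W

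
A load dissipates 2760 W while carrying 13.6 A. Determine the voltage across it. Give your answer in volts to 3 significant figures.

203 V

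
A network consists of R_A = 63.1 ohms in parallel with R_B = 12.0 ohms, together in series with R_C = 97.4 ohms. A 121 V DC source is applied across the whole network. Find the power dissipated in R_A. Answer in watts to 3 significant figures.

Combine R_A and R_B into their parallel equivalent first, reducing the network to two series resistors.
R_p = (63.1×12.0)/(63.1+12.0) = 10.08 Ω
R_total = R_p + 97.4 = 10.08 + 97.4 = 107.5 Ω
I = V / R_total = 121 / 107.5 = 1.126 A
Voltage across the parallel pair: V_p = I × R_p = 1.126 × 10.08 = 11.35 V
R_A has V_p across it, so P = V_p²/R_A.
P_R_A = (11.35)² / 63.1 = 2.042 W

2.04 W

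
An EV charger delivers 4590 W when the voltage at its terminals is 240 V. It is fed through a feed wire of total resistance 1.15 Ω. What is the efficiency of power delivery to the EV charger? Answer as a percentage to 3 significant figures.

I = P / V = 4590 / 240 = 19.12 A through the feed wire.
P_line = I² R_line = (19.12)² × 1.15 = 420.6 W
P_source = P_load + P_line = 4590 + 420.6 = 5011 W
η = P_load / P_source = 4590 / 5011 = 0.9161

91.6 %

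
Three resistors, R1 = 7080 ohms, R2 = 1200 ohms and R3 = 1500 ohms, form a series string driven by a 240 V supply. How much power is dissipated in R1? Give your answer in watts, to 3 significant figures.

4.26 W

Since the resistors are in series they all carry the loop current I = V/R_total; the power in any one is I²R.
R_total = 7080 + 1200 + 1500 = 9780 Ω
I = V / R_total = 240 / 9780 = 0.02454 A
P_R1 = I² × R1 = (0.02454)² × 7080 = 4.264 W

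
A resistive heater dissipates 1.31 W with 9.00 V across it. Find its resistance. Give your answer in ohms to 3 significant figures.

61.8 Ω

From P = V I = I²R = V²/R, with the two given quantities we get R = V² / P.
R = (9.00)² / 1.31 = 61.83 Ω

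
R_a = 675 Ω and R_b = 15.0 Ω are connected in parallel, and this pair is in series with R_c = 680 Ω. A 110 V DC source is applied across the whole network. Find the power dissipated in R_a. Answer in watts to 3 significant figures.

0.00800 W

Reduce the parallel combination to a single R_p; the circuit then becomes R_p in series with the remaining resistor.
R_p = (675×15.0)/(675+15.0) = 14.67 Ω
R_total = R_p + 680 = 14.67 + 680 = 694.7 Ω
I = V / R_total = 110 / 694.7 = 0.1583 A
Voltage across the parallel pair: V_p = I × R_p = 0.1583 × 14.67 = 2.324 V
R_a sits across V_p; its power is V_p²/R.
P_R_a = (2.324)² / 675 = 0.007999 W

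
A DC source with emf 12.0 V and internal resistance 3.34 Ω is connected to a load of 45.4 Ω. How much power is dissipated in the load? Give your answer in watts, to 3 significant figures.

2.75 W

With r and R in series, I = ε/(r+R); the load dissipates I²R.
I = ε / (r + R) = 12.0 / (3.34 + 45.4) = 0.2462 A
P_load = I² R = (0.2462)² × 45.4 = 2.752 W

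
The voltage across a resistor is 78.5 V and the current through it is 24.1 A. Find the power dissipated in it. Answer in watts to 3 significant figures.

With V and I both given, power follows immediately from P = V I.
P = 78.5 V × 24.10 A = 1892 W

1890 W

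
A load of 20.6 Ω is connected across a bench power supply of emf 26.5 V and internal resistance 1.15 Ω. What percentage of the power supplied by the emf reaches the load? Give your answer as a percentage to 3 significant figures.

94.7 %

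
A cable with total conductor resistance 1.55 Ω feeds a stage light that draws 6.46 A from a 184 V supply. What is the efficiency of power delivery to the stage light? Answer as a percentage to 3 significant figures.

94.6 %

The cable carries the full 6.46 A.
P_line = I² R_line = (6.460)² × 1.55 = 64.68 W
P_source = V I = 184 × 6.460 = 1189 W; P_load = 1124 W
η = P_load / P_source = 1124 / 1189 = 0.9456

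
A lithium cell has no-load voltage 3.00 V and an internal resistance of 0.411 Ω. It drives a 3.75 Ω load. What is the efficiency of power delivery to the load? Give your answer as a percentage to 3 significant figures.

Both r and R carry the same current, so the power split is just the resistance split: η = R/(R+r).
η = R / (R + r) = 3.75 / (3.75 + 0.411) = 0.9012

90.1 %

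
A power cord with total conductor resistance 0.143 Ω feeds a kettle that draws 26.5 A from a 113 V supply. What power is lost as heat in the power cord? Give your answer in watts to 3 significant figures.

Line loss is just I²R for the cable — we know both I and R_line directly.
The power cord carries the full 26.5 A.
P_line = I² R_line = (26.50)² × 0.143 = 100.4 W

100 W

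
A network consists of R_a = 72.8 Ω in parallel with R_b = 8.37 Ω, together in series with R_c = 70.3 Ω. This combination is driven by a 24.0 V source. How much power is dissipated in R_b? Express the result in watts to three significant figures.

Collapse the R_a‖R_b pair into one equivalent R_p; then R_p and R_c form a series string.
R_p = (72.8×8.37)/(72.8+8.37) = 7.507 Ω
R_total = R_p + 70.3 = 7.507 + 70.3 = 77.81 Ω
I = V / R_total = 24.0 / 77.81 = 0.3085 A
Voltage across the parallel pair: V_p = I × R_p = 0.3085 × 7.507 = 2.316 V
Use P = V²/R for R_b with V = V_p.
P_R_b = (2.316)² / 8.37 = 0.6406 W

0.641 W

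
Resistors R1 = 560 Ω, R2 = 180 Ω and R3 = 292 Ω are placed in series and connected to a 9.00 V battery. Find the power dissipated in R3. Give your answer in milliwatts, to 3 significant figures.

22.2 mW

In a series string the same current flows through every resistor — find that current, then P = I²R for the one we want.
R_total = 560 + 180 + 292 = 1032 Ω
I = V / R_total = 9.00 / 1032 = 0.008721 A
P_R3 = I² × R3 = (0.008721)² × 292 = 0.02221 W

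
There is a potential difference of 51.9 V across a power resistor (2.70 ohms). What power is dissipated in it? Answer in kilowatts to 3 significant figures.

With V across and R both known, P = V²/R gives the dissipation directly.
P = (51.9 V)² / 2.70 Ω = 997.6 W

0.998 kW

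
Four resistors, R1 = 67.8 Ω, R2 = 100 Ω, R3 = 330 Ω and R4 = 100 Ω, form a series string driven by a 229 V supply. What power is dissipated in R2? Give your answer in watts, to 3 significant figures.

Series elements share the same current, so find I first, then use P = I²R.
R_total = 67.8 + 100 + 330 + 100 = 597.8 Ω
I = V / R_total = 229 / 597.8 = 0.3831 A
P_R2 = I² × R2 = (0.3831)² × 100 = 14.67 W

14.7 W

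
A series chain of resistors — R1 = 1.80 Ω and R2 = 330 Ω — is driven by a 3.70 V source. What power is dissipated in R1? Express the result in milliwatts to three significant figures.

0.224 mW

Every series element carries the same I. Get I from the total resistance, then P = I² × R1.
R_total = 1.80 + 330 = 331.8 Ω
I = V / R_total = 3.70 / 331.8 = 0.01115 A
P_R1 = I² × R1 = (0.01115)² × 1.80 = 0.0002238 W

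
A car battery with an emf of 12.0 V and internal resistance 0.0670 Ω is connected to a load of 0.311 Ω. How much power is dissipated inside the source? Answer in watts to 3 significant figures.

67.5 W

r is in series with the load, so it carries the full circuit current — the loss in it is I²r.
I = ε / (r + R) = 12.0 / (0.0670 + 0.311) = 31.75 A
P_int = I² r = (31.75)² × 0.0670 = 67.52 W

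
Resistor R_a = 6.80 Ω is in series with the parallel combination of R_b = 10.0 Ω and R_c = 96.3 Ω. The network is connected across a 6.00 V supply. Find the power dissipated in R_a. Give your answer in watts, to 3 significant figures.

Collapse R_b‖R_c to a single equivalent, reducing the network to two series elements.
R_p = (10.0×96.3)/(10.0+96.3) = 9.059 Ω
R_total = 6.80 + 9.059 = 15.86 Ω
I = V / R_total = 6.00 / 15.86 = 0.3783 A
All the current flows through R_a; use P = I²R.
P_R_a = (0.3783)² × 6.80 = 0.9733 W

0.973 W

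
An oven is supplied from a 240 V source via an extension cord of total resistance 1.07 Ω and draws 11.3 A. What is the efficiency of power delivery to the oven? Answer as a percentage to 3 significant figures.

95.0 %

The extension cord carries the full 11.3 A.
P_line = I² R_line = (11.30)² × 1.07 = 136.6 W
P_source = V I = 240 × 11.30 = 2712 W; P_load = 2575 W
η = P_load / P_source = 2575 / 2712 = 0.9496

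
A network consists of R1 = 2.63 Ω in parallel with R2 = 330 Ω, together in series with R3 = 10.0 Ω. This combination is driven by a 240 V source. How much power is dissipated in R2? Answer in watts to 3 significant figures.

Reduce the parallel combination to a single R_p; the circuit then becomes R_p in series with the remaining resistor.
R_p = (2.63×330)/(2.63+330) = 2.609 Ω
R_total = R_p + 10.0 = 2.609 + 10.0 = 12.61 Ω
I = V / R_total = 240 / 12.61 = 19.03 A
Voltage across the parallel pair: V_p = I × R_p = 19.03 × 2.609 = 49.66 V
Use P = V²/R for R2 with V = V_p.
P_R2 = (49.66)² / 330 = 7.474 W

7.47 W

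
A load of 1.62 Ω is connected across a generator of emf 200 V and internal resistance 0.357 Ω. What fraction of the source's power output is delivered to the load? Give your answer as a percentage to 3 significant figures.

81.9 %

η = P_load/(P_load+P_int) = I²R/(I²R+I²r) = R/(R+r) — the I² cancels for series elements.
η = R / (R + r) = 1.62 / (1.62 + 0.357) = 0.8194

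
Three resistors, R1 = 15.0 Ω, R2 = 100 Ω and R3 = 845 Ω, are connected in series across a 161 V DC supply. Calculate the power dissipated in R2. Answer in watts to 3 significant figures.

2.81 W

In a series string the same current flows through every resistor — find that current, then P = I²R for the one we want.
R_total = 15.0 + 100 + 845 = 960.0 Ω
I = V / R_total = 161 / 960.0 = 0.1677 A
P_R2 = I² × R2 = (0.1677)² × 100 = 2.813 W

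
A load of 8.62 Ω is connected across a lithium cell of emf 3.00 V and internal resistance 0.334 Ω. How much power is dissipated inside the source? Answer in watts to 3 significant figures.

The internal resistance carries the same current as the load; P_int = I²r.
I = ε / (r + R) = 3.00 / (0.334 + 8.62) = 0.3350 A
P_int = I² r = (0.3350)² × 0.334 = 0.03749 W

0.0375 W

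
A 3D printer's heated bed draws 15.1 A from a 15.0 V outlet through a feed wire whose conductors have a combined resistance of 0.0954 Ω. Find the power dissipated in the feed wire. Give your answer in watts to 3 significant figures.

The feed wire and load are in series, so the same current flows in both; the loss is I²R_line.
The feed wire carries the full 15.1 A.
P_line = I² R_line = (15.10)² × 0.0954 = 21.75 W

21.8 W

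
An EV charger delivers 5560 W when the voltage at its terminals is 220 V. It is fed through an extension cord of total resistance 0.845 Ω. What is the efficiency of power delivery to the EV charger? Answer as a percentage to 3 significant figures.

91.2 %

I = P / V = 5560 / 220 = 25.27 A through the extension cord.
P_line = I² R_line = (25.27)² × 0.845 = 539.7 W
P_source = P_load + P_line = 5560 + 539.7 = 6100 W
η = P_load / P_source = 5560 / 6100 = 0.9115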